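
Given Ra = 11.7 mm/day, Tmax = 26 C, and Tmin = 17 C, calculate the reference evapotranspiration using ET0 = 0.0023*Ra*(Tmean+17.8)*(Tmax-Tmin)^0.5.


Tmean = (Tmax + Tmin)/2 = (26 + 17)/2 = 21.5
ET0 = 0.0023 * 11.7 * (21.5 + 17.8) * sqrt(26 - 17)
ET0 = 0.0023 * 11.7 * 39.3 * 3.000000

3.1727 mm/day


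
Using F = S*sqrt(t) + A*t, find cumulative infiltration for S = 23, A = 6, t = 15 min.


F = S*sqrt(t) + A*t
F = 23*sqrt(15) + 6*15
F = 23*3.872983 + 90

179.0786 mm


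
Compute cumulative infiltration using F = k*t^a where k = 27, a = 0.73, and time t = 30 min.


F = k * t^a = 27 * 30^0.73
F = 27 * 11.975634

323.3421 mm


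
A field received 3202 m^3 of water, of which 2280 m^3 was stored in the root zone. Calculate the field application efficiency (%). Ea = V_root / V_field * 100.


Ea = V_root / V_field * 100 = 2280 / 3202 * 100 = 71.2055%

71.2055 %


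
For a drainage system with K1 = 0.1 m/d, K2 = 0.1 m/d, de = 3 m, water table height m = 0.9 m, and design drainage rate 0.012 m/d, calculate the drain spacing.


S^2 = 8*K2*de*m/q + 4*K1*m^2/q
S^2 = 8*0.1*3*0.9/0.012 + 4*0.1*0.9^2/0.012
S = sqrt(207.0000)

14.3875 m


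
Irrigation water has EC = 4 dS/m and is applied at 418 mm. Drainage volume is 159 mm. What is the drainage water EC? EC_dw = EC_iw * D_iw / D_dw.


EC_dw = EC_iw * D_iw / D_dw
EC_dw = 4 * 418 / 159
EC_dw = 1672 / 159

10.5157 dS/m


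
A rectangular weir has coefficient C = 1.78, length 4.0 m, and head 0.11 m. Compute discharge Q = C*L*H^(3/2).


Q = C * L * H^(3/2) = 1.78 * 4.0 * 0.11^1.5 = 1.78 * 4.0 * 0.036483

0.2598 m^3/s


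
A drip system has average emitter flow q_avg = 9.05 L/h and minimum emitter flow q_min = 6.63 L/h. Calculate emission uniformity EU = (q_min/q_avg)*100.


EU = (q_min/q_avg)*100 = (6.63/9.05)*100 = 73.2597%

73.2597 %


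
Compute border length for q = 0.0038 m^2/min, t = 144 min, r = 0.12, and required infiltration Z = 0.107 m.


L = q*t/((1+r)*Z)
L = 0.0038*144/((1+0.12)*0.107)
L = 0.5472/0.11984

4.5661 m


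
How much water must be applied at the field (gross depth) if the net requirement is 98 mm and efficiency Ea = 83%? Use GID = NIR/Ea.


Ea = 83% = 0.83
GID = NIR / Ea = 98 / 0.83 = 118.0723 mm

118.0723 mm


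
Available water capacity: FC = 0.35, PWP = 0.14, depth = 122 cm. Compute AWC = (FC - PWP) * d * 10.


AWC = (FC - PWP) * d * 10
AWC = (0.35 - 0.14) * 122 * 10
AWC = 0.2100 * 122 * 10

256.2000 mm


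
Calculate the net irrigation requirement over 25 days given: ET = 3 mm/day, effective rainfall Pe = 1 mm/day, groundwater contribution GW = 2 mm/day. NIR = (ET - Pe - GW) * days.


Daily deficit = ET - Pe - GW = 3 - 1 - 2 = 0 mm/day
NIR = 0 * 25 = 0 mm

0 mm


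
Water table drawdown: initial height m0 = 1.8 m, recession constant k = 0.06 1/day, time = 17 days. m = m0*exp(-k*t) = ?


m = m0 * exp(-k*t)
m = 1.8 * exp(-0.06 * 17)
m = 1.8 * exp(-1.0200)

0.6491 m


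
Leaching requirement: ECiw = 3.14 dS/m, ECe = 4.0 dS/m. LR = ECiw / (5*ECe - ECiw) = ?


LR = ECiw / (5*ECe - ECiw)
LR = 3.14 / (5*4.0 - 3.14)
LR = 3.14 / 16.8600

0.1862


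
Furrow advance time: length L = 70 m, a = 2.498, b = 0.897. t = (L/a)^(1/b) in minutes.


t = (L/a)^(1/b)
t = (70/2.498)^(1/0.897)
t = 28.022418^(1/0.897)

41.0883 min


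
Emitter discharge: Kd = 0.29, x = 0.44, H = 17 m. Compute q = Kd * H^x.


q = Kd * H^x = 0.29 * 17^0.44 = 0.29 * 3.478544

1.0088 L/h


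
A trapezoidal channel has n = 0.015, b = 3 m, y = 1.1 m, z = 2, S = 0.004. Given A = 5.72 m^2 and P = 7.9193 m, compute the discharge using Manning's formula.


R = A/P = 5.72/7.9193 = 0.722286
Q = (1/0.015) * 5.72 * 0.722286^(2/3) * 0.004^0.5

19.4152 m^3/s


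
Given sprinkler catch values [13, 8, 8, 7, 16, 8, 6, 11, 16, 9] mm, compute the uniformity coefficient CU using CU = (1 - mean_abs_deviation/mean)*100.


mean = 10.200000 mm
MAD = 3.040000 mm
CU = (1 - 3.040000/10.200000)*100

70.1961 %


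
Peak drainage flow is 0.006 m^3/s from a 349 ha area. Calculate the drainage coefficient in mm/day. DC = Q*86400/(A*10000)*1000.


DC = Q * 86400 / (A * 10000) * 1000
DC = 0.006 * 86400 / (349 * 10000) * 1000
DC = 518400.0000 / 3490000

0.1485 mm/day


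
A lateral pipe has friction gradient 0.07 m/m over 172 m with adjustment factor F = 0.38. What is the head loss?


hf = J * L * F = 0.07 * 172 * 0.38 = 4.5752 m

4.5752 m


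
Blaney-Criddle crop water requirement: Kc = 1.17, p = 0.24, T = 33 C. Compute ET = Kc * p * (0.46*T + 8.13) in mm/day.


ET = Kc * p * (0.46*T + 8.13)
ET = 1.17 * 0.24 * (0.46*33 + 8.13)
ET = 1.17 * 0.24 * 23.3100

6.5454 mm/day


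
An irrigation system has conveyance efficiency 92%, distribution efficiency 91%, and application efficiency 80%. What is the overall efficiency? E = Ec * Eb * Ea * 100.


Ec = 0.92, Eb = 0.91, Ea = 0.8
E = 0.92 * 0.91 * 0.8 * 100 = 66.9760%

66.9760 %


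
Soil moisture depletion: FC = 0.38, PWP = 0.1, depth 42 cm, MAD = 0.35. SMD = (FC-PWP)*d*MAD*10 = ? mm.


SMD = (FC - PWP) * d * MAD * 10
SMD = (0.38 - 0.1) * 42 * 0.35 * 10
SMD = 0.2800 * 42 * 0.35 * 10

41.1600 mm


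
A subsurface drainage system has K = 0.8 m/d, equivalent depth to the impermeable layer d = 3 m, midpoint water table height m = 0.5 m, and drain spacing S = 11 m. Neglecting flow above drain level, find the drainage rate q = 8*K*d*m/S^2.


q = 8*K*d*m/S^2
q = 8*0.8*3*0.5/11^2
q = 9.6000 / 121

0.0793 m/d


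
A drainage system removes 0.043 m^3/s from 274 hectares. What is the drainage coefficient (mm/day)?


DC = Q * 86400 / (A * 10000) * 1000
DC = 0.043 * 86400 / (274 * 10000) * 1000
DC = 3715200.0000 / 2740000

1.3559 mm/day


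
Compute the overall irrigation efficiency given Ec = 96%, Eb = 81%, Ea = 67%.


Ec = 0.96, Eb = 0.81, Ea = 0.67
E = 0.96 * 0.81 * 0.67 * 100 = 52.0992%

52.0992 %


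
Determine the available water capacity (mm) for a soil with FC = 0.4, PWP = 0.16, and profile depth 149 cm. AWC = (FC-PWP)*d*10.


AWC = (FC - PWP) * d * 10
AWC = (0.4 - 0.16) * 149 * 10
AWC = 0.2400 * 149 * 10

357.6000 mm


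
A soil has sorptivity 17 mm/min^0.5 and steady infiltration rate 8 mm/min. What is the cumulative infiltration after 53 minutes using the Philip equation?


F = S*sqrt(t) + A*t
F = 17*sqrt(53) + 8*53
F = 17*7.280110 + 424

547.7619 mm


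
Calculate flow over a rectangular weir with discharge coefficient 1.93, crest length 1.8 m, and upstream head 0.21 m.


Q = C * L * H^(3/2) = 1.93 * 1.8 * 0.21^1.5 = 1.93 * 1.8 * 0.096234

0.3343 m^3/s


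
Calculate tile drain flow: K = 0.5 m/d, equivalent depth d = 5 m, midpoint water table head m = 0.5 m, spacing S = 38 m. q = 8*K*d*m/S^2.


q = 8*K*d*m/S^2
q = 8*0.5*5*0.5/38^2
q = 10.0000 / 1444

0.0069 m/d


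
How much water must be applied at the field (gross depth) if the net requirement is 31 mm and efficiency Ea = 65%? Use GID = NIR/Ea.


Ea = 65% = 0.65
GID = NIR / Ea = 31 / 0.65 = 47.6923 mm

47.6923 mm


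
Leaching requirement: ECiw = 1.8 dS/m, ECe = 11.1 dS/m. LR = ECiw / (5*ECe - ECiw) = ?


LR = ECiw / (5*ECe - ECiw)
LR = 1.8 / (5*11.1 - 1.8)
LR = 1.8 / 53.7000

0.0335


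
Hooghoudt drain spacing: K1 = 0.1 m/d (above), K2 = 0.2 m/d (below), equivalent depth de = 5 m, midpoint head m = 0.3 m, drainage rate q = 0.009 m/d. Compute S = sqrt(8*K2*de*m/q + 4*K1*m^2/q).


S^2 = 8*K2*de*m/q + 4*K1*m^2/q
S^2 = 8*0.2*5*0.3/0.009 + 4*0.1*0.3^2/0.009
S = sqrt(270.6667)

16.4520 m


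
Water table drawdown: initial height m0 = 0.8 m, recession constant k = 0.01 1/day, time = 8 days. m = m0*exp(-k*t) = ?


m = m0 * exp(-k*t)
m = 0.8 * exp(-0.01 * 8)
m = 0.8 * exp(-0.0800)

0.7385 m


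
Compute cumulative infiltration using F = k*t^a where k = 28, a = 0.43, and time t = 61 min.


F = k * t^a = 28 * 61^0.43
F = 28 * 5.857224

164.0023 mm


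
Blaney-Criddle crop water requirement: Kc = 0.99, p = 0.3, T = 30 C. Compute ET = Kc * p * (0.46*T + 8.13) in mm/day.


ET = Kc * p * (0.46*T + 8.13)
ET = 0.99 * 0.3 * (0.46*30 + 8.13)
ET = 0.99 * 0.3 * 21.9300

6.5132 mm/day


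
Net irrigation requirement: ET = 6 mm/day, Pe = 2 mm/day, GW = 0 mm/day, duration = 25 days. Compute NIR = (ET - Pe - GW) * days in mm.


Daily deficit = ET - Pe - GW = 6 - 2 - 0 = 4 mm/day
NIR = 4 * 25 = 100 mm

100.0000 mm


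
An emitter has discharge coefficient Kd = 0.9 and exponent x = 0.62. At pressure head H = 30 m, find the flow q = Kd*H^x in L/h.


q = Kd * H^x = 0.9 * 30^0.62 = 0.9 * 8.237875

7.4141 L/h


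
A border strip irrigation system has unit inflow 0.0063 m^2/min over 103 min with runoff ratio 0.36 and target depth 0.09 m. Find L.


L = q*t/((1+r)*Z)
L = 0.0063*103/((1+0.36)*0.09)
L = 0.6489/0.1224

5.3015 m


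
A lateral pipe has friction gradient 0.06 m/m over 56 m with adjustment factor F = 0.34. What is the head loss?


hf = J * L * F = 0.06 * 56 * 0.34 = 1.1424 m

1.1424 m


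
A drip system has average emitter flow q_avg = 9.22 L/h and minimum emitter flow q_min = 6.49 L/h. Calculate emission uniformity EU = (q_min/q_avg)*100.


EU = (q_min/q_avg)*100 = (6.49/9.22)*100 = 70.3905%

70.3905 %


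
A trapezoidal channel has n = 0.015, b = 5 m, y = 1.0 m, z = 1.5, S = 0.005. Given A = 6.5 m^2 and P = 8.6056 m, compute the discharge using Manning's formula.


R = A/P = 6.5/8.6056 = 0.755322
Q = (1/0.015) * 6.5 * 0.755322^(2/3) * 0.005^0.5

25.4133 m^3/s


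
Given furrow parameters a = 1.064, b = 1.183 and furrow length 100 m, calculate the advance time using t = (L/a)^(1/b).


t = (L/a)^(1/b)
t = (100/1.064)^(1/1.183)
t = 93.984962^(1/1.183)

46.5418 min


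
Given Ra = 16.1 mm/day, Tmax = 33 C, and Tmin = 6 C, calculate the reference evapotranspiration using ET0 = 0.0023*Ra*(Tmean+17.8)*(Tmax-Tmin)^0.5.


Tmean = (Tmax + Tmin)/2 = (33 + 6)/2 = 19.5
ET0 = 0.0023 * 16.1 * (19.5 + 17.8) * sqrt(33 - 6)
ET0 = 0.0023 * 16.1 * 37.3 * 5.196152

7.1770 mm/day


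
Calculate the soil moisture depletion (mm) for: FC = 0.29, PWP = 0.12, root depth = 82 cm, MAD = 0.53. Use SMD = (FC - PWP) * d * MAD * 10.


SMD = (FC - PWP) * d * MAD * 10
SMD = (0.29 - 0.12) * 82 * 0.53 * 10
SMD = 0.1700 * 82 * 0.53 * 10

73.8820 mm


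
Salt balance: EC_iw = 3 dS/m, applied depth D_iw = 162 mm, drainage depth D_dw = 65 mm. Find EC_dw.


EC_dw = EC_iw * D_iw / D_dw
EC_dw = 3 * 162 / 65
EC_dw = 486 / 65

7.4769 dS/m


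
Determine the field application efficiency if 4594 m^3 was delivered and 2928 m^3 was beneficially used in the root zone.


Ea = V_root / V_field * 100 = 2928 / 4594 * 100 = 63.7353%

63.7353 %


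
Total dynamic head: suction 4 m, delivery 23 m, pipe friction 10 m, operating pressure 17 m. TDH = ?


TDH = Hs + Hd + hf + Hp = 4 + 23 + 10 + 17 = 54

54 m


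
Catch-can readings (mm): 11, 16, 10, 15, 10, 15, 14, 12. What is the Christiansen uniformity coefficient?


mean = 12.875000 mm
MAD = 2.125000 mm
CU = (1 - 2.125000/12.875000)*100

83.4951 %


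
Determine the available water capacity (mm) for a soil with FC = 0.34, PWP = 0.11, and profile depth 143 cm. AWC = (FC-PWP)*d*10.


AWC = (FC - PWP) * d * 10
AWC = (0.34 - 0.11) * 143 * 10
AWC = 0.2300 * 143 * 10

328.9000 mm


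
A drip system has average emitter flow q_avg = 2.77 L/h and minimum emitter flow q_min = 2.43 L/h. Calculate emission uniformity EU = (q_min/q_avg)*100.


EU = (q_min/q_avg)*100 = (2.43/2.77)*100 = 87.7256%

87.7256 %


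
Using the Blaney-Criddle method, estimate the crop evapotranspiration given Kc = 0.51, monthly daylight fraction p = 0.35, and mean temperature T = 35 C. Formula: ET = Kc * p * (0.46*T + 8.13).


ET = Kc * p * (0.46*T + 8.13)
ET = 0.51 * 0.35 * (0.46*35 + 8.13)
ET = 0.51 * 0.35 * 24.2300

4.3251 mm/day


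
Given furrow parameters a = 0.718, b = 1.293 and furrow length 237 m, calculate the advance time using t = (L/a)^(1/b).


t = (L/a)^(1/b)
t = (237/0.718)^(1/1.293)
t = 330.083565^(1/1.293)

88.6935 min


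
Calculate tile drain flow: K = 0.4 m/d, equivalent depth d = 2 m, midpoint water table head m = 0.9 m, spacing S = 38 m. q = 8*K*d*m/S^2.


q = 8*K*d*m/S^2
q = 8*0.4*2*0.9/38^2
q = 5.7600 / 1444

0.0040 m/d


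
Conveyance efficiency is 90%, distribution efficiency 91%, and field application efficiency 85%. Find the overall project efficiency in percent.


Ec = 0.9, Eb = 0.91, Ea = 0.85
E = 0.9 * 0.91 * 0.85 * 100 = 69.6150%

69.6150 %


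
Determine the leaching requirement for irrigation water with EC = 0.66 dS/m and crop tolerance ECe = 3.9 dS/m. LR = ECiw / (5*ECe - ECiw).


LR = ECiw / (5*ECe - ECiw)
LR = 0.66 / (5*3.9 - 0.66)
LR = 0.66 / 18.8400

0.0350


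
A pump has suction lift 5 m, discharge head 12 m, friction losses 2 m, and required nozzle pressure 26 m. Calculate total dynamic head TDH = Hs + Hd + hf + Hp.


TDH = Hs + Hd + hf + Hp = 5 + 12 + 2 + 26 = 45

45 m


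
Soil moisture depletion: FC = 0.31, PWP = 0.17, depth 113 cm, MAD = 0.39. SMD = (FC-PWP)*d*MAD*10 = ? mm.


SMD = (FC - PWP) * d * MAD * 10
SMD = (0.31 - 0.17) * 113 * 0.39 * 10
SMD = 0.1400 * 113 * 0.39 * 10

61.6980 mm


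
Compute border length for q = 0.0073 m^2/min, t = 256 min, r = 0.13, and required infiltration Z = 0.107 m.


L = q*t/((1+r)*Z)
L = 0.0073*256/((1+0.13)*0.107)
L = 1.8688/0.12091

15.4561 m


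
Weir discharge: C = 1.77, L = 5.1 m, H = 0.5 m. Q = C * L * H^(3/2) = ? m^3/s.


Q = C * L * H^(3/2) = 1.77 * 5.1 * 0.5^1.5 = 1.77 * 5.1 * 0.353553

3.1915 m^3/s


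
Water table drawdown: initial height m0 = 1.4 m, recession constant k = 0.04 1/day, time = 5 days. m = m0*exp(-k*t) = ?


m = m0 * exp(-k*t)
m = 1.4 * exp(-0.04 * 5)
m = 1.4 * exp(-0.2000)

1.1462 m


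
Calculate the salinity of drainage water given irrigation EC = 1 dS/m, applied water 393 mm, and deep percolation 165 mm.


EC_dw = EC_iw * D_iw / D_dw
EC_dw = 1 * 393 / 165
EC_dw = 393 / 165

2.3818 dS/m


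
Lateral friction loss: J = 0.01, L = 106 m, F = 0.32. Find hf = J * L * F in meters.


hf = J * L * F = 0.01 * 106 * 0.32 = 0.3392 m

0.3392 m


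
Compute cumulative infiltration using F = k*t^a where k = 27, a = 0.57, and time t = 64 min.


F = k * t^a = 27 * 64^0.57
F = 27 * 10.703420

288.9923 mm


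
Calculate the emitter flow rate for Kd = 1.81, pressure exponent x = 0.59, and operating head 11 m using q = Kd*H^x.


q = Kd * H^x = 1.81 * 11^0.59 = 1.81 * 4.115491

7.4490 L/h


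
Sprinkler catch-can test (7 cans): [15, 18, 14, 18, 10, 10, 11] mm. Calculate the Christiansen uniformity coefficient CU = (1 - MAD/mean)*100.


mean = 13.714286 mm
MAD = 2.897959 mm
CU = (1 - 2.897959/13.714286)*100

78.8690 %


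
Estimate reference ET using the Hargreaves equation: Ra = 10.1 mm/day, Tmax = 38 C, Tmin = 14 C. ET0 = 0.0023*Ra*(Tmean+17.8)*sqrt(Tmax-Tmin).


Tmean = (Tmax + Tmin)/2 = (38 + 14)/2 = 26.0
ET0 = 0.0023 * 10.1 * (26.0 + 17.8) * sqrt(38 - 14)
ET0 = 0.0023 * 10.1 * 43.8 * 4.898979

4.9846 mm/day


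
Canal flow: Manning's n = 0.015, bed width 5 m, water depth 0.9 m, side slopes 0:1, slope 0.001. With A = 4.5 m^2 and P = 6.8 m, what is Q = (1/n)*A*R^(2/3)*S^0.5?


R = A/P = 4.5/6.8 = 0.661765
Q = (1/0.015) * 4.5 * 0.661765^(2/3) * 0.001^0.5

7.2043 m^3/s


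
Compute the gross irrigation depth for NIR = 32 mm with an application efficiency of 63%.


Ea = 63% = 0.63
GID = NIR / Ea = 32 / 0.63 = 50.7937 mm

50.7937 mm


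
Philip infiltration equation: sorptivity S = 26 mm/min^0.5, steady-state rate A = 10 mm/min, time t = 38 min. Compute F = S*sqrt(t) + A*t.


F = S*sqrt(t) + A*t
F = 26*sqrt(38) + 10*38
F = 26*6.164414 + 380

540.2748 mm


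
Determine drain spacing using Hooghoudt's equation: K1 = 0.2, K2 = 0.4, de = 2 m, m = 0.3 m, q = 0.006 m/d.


S^2 = 8*K2*de*m/q + 4*K1*m^2/q
S^2 = 8*0.4*2*0.3/0.006 + 4*0.2*0.3^2/0.006
S = sqrt(332.0000)

18.2209 m


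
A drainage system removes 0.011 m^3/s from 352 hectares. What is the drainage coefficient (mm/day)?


DC = Q * 86400 / (A * 10000) * 1000
DC = 0.011 * 86400 / (352 * 10000) * 1000
DC = 950400.0000 / 3520000

0.2700 mm/day


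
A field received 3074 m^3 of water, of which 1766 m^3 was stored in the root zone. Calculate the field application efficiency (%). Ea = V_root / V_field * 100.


Ea = V_root / V_field * 100 = 1766 / 3074 * 100 = 57.4496%

57.4496 %


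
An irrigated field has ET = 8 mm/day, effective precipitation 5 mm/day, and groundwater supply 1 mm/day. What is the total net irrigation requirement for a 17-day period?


Daily deficit = ET - Pe - GW = 8 - 5 - 1 = 2 mm/day
NIR = 2 * 17 = 34 mm

34.0000 mm


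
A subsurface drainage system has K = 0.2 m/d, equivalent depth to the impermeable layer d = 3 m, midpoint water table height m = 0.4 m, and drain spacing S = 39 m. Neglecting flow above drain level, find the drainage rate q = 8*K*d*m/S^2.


q = 8*K*d*m/S^2
q = 8*0.2*3*0.4/39^2
q = 1.9200 / 1521

0.0013 m/d


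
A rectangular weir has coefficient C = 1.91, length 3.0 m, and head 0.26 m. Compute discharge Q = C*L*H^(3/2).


Q = C * L * H^(3/2) = 1.91 * 3.0 * 0.26^1.5 = 1.91 * 3.0 * 0.132575

0.7597 m^3/s


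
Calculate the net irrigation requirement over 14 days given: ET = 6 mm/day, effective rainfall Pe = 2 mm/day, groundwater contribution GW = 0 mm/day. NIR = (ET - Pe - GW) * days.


Daily deficit = ET - Pe - GW = 6 - 2 - 0 = 4 mm/day
NIR = 4 * 14 = 56 mm

56.0000 mm


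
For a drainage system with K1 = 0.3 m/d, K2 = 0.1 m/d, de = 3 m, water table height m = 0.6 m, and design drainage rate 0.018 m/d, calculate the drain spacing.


S^2 = 8*K2*de*m/q + 4*K1*m^2/q
S^2 = 8*0.1*3*0.6/0.018 + 4*0.3*0.6^2/0.018
S = sqrt(104.0000)

10.1980 m


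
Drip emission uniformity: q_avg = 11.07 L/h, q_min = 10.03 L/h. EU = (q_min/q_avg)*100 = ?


EU = (q_min/q_avg)*100 = (10.03/11.07)*100 = 90.6052%

90.6052 %


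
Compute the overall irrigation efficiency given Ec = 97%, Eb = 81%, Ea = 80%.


Ec = 0.97, Eb = 0.81, Ea = 0.8
E = 0.97 * 0.81 * 0.8 * 100 = 62.8560%

62.8560 %


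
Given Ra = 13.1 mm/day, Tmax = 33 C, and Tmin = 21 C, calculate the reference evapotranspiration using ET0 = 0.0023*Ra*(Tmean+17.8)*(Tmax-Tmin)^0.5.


Tmean = (Tmax + Tmin)/2 = (33 + 21)/2 = 27.0
ET0 = 0.0023 * 13.1 * (27.0 + 17.8) * sqrt(33 - 21)
ET0 = 0.0023 * 13.1 * 44.8 * 3.464102

4.6759 mm/day


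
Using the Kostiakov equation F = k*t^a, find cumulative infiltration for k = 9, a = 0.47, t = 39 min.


F = k * t^a = 9 * 39^0.47
F = 9 * 5.595004

50.3550 mm


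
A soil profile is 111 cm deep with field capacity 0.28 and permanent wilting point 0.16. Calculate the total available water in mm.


AWC = (FC - PWP) * d * 10
AWC = (0.28 - 0.16) * 111 * 10
AWC = 0.1200 * 111 * 10

133.2000 mm


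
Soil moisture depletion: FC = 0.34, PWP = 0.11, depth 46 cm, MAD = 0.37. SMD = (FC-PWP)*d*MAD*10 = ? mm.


SMD = (FC - PWP) * d * MAD * 10
SMD = (0.34 - 0.11) * 46 * 0.37 * 10
SMD = 0.2300 * 46 * 0.37 * 10

39.1460 mm


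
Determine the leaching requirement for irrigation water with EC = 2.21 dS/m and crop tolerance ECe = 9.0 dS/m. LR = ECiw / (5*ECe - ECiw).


LR = ECiw / (5*ECe - ECiw)
LR = 2.21 / (5*9.0 - 2.21)
LR = 2.21 / 42.7900

0.0516


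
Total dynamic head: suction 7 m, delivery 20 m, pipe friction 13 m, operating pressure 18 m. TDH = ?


TDH = Hs + Hd + hf + Hp = 7 + 20 + 13 + 18 = 58

58 m


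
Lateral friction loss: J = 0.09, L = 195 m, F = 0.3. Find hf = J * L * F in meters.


hf = J * L * F = 0.09 * 195 * 0.3 = 5.2650 m

5.2650 m


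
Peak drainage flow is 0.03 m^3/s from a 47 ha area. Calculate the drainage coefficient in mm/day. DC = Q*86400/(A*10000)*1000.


DC = Q * 86400 / (A * 10000) * 1000
DC = 0.03 * 86400 / (47 * 10000) * 1000
DC = 2592000.0000 / 470000

5.5149 mm/day


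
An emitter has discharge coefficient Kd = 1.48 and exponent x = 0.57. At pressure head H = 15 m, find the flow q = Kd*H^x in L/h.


q = Kd * H^x = 1.48 * 15^0.57 = 1.48 * 4.681360

6.9284 L/h


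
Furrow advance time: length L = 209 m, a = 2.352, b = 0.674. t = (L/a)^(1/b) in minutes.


t = (L/a)^(1/b)
t = (209/2.352)^(1/0.674)
t = 88.860544^(1/0.674)

778.5018 min


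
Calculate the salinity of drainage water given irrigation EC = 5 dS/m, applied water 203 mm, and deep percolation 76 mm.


EC_dw = EC_iw * D_iw / D_dw
EC_dw = 5 * 203 / 76
EC_dw = 1015 / 76

13.3553 dS/m


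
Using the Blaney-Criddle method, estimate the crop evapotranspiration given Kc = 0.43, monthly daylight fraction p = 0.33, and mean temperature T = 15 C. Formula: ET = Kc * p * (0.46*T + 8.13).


ET = Kc * p * (0.46*T + 8.13)
ET = 0.43 * 0.33 * (0.46*15 + 8.13)
ET = 0.43 * 0.33 * 15.0300

2.1328 mm/day


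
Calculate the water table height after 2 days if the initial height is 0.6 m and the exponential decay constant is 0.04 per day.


m = m0 * exp(-k*t)
m = 0.6 * exp(-0.04 * 2)
m = 0.6 * exp(-0.0800)

0.5539 m


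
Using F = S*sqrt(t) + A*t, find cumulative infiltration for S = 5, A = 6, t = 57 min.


F = S*sqrt(t) + A*t
F = 5*sqrt(57) + 6*57
F = 5*7.549834 + 342

379.7492 mm


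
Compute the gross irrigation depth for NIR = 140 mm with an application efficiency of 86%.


Ea = 86% = 0.86
GID = NIR / Ea = 140 / 0.86 = 162.7907 mm

162.7907 mm


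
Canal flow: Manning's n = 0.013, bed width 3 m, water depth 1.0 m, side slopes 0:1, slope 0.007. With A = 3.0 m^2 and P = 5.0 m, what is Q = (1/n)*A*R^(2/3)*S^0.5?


R = A/P = 3.0/5.0 = 0.600000
Q = (1/0.013) * 3.0 * 0.600000^(2/3) * 0.007^0.5

13.7350 m^3/s


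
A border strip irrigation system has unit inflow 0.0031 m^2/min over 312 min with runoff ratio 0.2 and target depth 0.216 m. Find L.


L = q*t/((1+r)*Z)
L = 0.0031*312/((1+0.2)*0.216)
L = 0.9672/0.2592

3.7315 m


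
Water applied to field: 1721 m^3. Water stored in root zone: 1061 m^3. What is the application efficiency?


Ea = V_root / V_field * 100 = 1061 / 1721 * 100 = 61.6502%

61.6502 %


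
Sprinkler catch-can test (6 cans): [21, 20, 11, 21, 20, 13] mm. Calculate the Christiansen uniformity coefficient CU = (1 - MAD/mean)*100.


mean = 17.666667 mm
MAD = 3.777778 mm
CU = (1 - 3.777778/17.666667)*100

78.6164 %


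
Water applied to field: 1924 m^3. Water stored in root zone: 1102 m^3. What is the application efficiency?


Ea = V_root / V_field * 100 = 1102 / 1924 * 100 = 57.2765%

57.2765 %


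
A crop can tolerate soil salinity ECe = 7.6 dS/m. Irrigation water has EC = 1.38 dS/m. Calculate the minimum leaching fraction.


LR = ECiw / (5*ECe - ECiw)
LR = 1.38 / (5*7.6 - 1.38)
LR = 1.38 / 36.6200

0.0377


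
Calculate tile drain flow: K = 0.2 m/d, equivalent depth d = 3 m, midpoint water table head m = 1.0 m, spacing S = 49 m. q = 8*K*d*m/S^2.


q = 8*K*d*m/S^2
q = 8*0.2*3*1.0/49^2
q = 4.8000 / 2401

0.0020 m/d


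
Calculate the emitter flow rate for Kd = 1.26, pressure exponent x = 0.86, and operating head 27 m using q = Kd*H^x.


q = Kd * H^x = 1.26 * 27^0.86 = 1.26 * 17.020521

21.4459 L/h


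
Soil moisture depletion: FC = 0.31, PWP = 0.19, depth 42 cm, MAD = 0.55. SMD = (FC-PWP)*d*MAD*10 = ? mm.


SMD = (FC - PWP) * d * MAD * 10
SMD = (0.31 - 0.19) * 42 * 0.55 * 10
SMD = 0.1200 * 42 * 0.55 * 10

27.7200 mm


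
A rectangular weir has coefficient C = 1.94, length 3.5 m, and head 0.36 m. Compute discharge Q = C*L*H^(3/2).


Q = C * L * H^(3/2) = 1.94 * 3.5 * 0.36^1.5 = 1.94 * 3.5 * 0.216000

1.4666 m^3/s


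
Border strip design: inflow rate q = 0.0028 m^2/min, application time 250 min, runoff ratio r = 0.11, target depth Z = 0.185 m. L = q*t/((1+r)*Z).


L = q*t/((1+r)*Z)
L = 0.0028*250/((1+0.11)*0.185)
L = 0.7/0.20535

3.4088 m


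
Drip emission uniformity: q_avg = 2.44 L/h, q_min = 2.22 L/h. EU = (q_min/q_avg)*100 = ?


EU = (q_min/q_avg)*100 = (2.22/2.44)*100 = 90.9836%

90.9836 %


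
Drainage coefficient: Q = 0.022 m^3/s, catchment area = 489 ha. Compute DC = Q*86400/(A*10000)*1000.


DC = Q * 86400 / (A * 10000) * 1000
DC = 0.022 * 86400 / (489 * 10000) * 1000
DC = 1900800.0000 / 4890000

0.3887 mm/day


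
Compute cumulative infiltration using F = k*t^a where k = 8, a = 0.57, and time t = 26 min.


F = k * t^a = 8 * 26^0.57
F = 8 * 6.405231

51.2418 mm


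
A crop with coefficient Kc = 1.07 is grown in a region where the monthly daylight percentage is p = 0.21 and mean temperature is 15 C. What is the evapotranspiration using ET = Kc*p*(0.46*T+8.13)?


ET = Kc * p * (0.46*T + 8.13)
ET = 1.07 * 0.21 * (0.46*15 + 8.13)
ET = 1.07 * 0.21 * 15.0300

3.3772 mm/day


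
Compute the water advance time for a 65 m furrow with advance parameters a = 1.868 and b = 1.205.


t = (L/a)^(1/b)
t = (65/1.868)^(1/1.205)
t = 34.796574^(1/1.205)

19.0232 min


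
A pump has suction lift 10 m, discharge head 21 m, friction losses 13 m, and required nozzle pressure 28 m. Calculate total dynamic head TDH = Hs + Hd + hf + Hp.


TDH = Hs + Hd + hf + Hp = 10 + 21 + 13 + 28 = 72

72 m


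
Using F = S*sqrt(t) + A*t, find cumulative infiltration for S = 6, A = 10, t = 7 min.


F = S*sqrt(t) + A*t
F = 6*sqrt(7) + 10*7
F = 6*2.645751 + 70

85.8745 mm


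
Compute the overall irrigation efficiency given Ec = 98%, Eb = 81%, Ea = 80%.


Ec = 0.98, Eb = 0.81, Ea = 0.8
E = 0.98 * 0.81 * 0.8 * 100 = 63.5040%

63.5040 %


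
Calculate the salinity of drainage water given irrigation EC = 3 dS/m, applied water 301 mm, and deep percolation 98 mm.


EC_dw = EC_iw * D_iw / D_dw
EC_dw = 3 * 301 / 98
EC_dw = 903 / 98

9.2143 dS/m


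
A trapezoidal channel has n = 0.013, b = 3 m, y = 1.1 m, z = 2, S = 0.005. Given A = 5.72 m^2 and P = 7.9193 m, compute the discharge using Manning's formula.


R = A/P = 5.72/7.9193 = 0.722286
Q = (1/0.013) * 5.72 * 0.722286^(2/3) * 0.005^0.5

25.0463 m^3/s


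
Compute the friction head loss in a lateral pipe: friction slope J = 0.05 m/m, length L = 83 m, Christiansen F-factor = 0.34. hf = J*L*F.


hf = J * L * F = 0.05 * 83 * 0.34 = 1.4110 m

1.4110 m


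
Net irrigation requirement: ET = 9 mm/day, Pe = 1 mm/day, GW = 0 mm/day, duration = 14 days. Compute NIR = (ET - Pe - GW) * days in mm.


Daily deficit = ET - Pe - GW = 9 - 1 - 0 = 8 mm/day
NIR = 8 * 14 = 112 mm

112.0000 mm


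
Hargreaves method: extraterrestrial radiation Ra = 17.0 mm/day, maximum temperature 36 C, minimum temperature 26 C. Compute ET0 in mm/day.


Tmean = (Tmax + Tmin)/2 = (36 + 26)/2 = 31.0
ET0 = 0.0023 * 17.0 * (31.0 + 17.8) * sqrt(36 - 26)
ET0 = 0.0023 * 17.0 * 48.8 * 3.162278

6.0339 mm/day


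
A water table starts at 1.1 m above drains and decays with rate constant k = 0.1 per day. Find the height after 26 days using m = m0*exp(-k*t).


m = m0 * exp(-k*t)
m = 1.1 * exp(-0.1 * 26)
m = 1.1 * exp(-2.6000)

0.0817 m


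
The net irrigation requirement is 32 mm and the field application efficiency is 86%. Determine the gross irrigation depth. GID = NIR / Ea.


Ea = 86% = 0.86
GID = NIR / Ea = 32 / 0.86 = 37.2093 mm

37.2093 mm


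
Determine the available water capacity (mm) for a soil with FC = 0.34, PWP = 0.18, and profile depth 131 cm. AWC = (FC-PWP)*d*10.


AWC = (FC - PWP) * d * 10
AWC = (0.34 - 0.18) * 131 * 10
AWC = 0.1600 * 131 * 10

209.6000 mm


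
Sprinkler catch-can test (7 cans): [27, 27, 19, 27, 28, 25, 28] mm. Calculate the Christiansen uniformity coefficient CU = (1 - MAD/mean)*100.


mean = 25.857143 mm
MAD = 2.204082 mm
CU = (1 - 2.204082/25.857143)*100

91.4759 %


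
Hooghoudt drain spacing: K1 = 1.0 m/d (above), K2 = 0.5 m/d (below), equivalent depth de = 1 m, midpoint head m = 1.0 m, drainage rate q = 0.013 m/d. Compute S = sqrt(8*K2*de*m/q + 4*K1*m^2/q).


S^2 = 8*K2*de*m/q + 4*K1*m^2/q
S^2 = 8*0.5*1*1.0/0.013 + 4*1.0*1.0^2/0.013
S = sqrt(615.3846)

24.8069 m


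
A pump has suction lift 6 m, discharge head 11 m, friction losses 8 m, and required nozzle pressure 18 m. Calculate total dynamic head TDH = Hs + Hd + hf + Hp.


TDH = Hs + Hd + hf + Hp = 6 + 11 + 8 + 18 = 43

43 m


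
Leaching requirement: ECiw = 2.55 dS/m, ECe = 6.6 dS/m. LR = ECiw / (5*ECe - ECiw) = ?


LR = ECiw / (5*ECe - ECiw)
LR = 2.55 / (5*6.6 - 2.55)
LR = 2.55 / 30.4500

0.0837


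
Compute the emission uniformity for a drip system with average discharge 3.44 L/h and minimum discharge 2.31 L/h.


EU = (q_min/q_avg)*100 = (2.31/3.44)*100 = 67.1512%

67.1512 %


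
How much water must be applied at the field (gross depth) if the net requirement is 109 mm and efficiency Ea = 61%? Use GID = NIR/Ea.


Ea = 61% = 0.61
GID = NIR / Ea = 109 / 0.61 = 178.6885 mm

178.6885 mm


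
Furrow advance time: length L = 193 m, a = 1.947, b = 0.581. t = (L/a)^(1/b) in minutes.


t = (L/a)^(1/b)
t = (193/1.947)^(1/0.581)
t = 99.126862^(1/0.581)

2727.6301 min


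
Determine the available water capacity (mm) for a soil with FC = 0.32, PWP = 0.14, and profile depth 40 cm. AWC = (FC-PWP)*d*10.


AWC = (FC - PWP) * d * 10
AWC = (0.32 - 0.14) * 40 * 10
AWC = 0.1800 * 40 * 10

72.0000 mm


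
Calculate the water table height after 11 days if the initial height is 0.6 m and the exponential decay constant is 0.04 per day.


m = m0 * exp(-k*t)
m = 0.6 * exp(-0.04 * 11)
m = 0.6 * exp(-0.4400)

0.3864 m


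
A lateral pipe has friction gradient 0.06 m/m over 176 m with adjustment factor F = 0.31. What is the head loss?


hf = J * L * F = 0.06 * 176 * 0.31 = 3.2736 m

3.2736 m


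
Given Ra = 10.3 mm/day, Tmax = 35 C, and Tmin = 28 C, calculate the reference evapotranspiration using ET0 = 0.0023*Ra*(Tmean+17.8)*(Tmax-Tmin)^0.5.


Tmean = (Tmax + Tmin)/2 = (35 + 28)/2 = 31.5
ET0 = 0.0023 * 10.3 * (31.5 + 17.8) * sqrt(35 - 28)
ET0 = 0.0023 * 10.3 * 49.3 * 2.645751

3.0900 mm/day


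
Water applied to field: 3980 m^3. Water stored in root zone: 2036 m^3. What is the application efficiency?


Ea = V_root / V_field * 100 = 2036 / 3980 * 100 = 51.1558%

51.1558 %


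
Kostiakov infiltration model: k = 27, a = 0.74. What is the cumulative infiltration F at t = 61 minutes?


F = k * t^a = 27 * 61^0.74
F = 27 * 20.948073

565.5980 mm


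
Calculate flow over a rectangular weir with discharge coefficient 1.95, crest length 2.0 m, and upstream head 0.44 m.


Q = C * L * H^(3/2) = 1.95 * 2.0 * 0.44^1.5 = 1.95 * 2.0 * 0.291863

1.1383 m^3/s


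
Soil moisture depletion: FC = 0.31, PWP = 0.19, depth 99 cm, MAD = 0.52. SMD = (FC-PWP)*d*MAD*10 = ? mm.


SMD = (FC - PWP) * d * MAD * 10
SMD = (0.31 - 0.19) * 99 * 0.52 * 10
SMD = 0.1200 * 99 * 0.52 * 10

61.7760 mm


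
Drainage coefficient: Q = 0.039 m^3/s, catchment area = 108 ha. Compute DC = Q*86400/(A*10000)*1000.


DC = Q * 86400 / (A * 10000) * 1000
DC = 0.039 * 86400 / (108 * 10000) * 1000
DC = 3369600.0000 / 1080000

3.1200 mm/day


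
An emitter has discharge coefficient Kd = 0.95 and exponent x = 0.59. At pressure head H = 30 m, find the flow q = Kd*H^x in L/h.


q = Kd * H^x = 0.95 * 30^0.59 = 0.95 * 7.438777

7.0668 L/h


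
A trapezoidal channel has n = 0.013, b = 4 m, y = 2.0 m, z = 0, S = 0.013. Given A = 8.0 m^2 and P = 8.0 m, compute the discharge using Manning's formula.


R = A/P = 8.0/8.0 = 1.000000
Q = (1/0.013) * 8.0 * 1.000000^(2/3) * 0.013^0.5

70.1646 m^3/s


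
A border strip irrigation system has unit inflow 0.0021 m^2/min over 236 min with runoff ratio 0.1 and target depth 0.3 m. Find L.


L = q*t/((1+r)*Z)
L = 0.0021*236/((1+0.1)*0.3)
L = 0.4956/0.33

1.5018 m


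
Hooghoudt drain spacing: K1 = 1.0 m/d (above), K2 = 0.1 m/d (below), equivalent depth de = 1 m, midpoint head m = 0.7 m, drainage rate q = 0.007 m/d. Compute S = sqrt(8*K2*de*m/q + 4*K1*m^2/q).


S^2 = 8*K2*de*m/q + 4*K1*m^2/q
S^2 = 8*0.1*1*0.7/0.007 + 4*1.0*0.7^2/0.007
S = sqrt(360.0000)

18.9737 m


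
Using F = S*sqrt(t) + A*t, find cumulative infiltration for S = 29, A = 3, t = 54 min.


F = S*sqrt(t) + A*t
F = 29*sqrt(54) + 3*54
F = 29*7.348469 + 162

375.1056 mm


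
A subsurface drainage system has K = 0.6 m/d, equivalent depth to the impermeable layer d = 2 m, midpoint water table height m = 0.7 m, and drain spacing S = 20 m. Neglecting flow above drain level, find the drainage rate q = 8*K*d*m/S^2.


q = 8*K*d*m/S^2
q = 8*0.6*2*0.7/20^2
q = 6.7200 / 400

0.0168 m/d


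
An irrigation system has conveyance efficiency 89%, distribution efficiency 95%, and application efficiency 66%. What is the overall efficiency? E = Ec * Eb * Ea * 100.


Ec = 0.89, Eb = 0.95, Ea = 0.66
E = 0.89 * 0.95 * 0.66 * 100 = 55.8030%

55.8030 %


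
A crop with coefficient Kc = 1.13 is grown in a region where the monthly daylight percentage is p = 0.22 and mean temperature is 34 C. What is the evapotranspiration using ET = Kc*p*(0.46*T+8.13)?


ET = Kc * p * (0.46*T + 8.13)
ET = 1.13 * 0.22 * (0.46*34 + 8.13)
ET = 1.13 * 0.22 * 23.7700

5.9092 mm/day


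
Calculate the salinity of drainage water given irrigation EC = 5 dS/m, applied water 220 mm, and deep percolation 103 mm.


EC_dw = EC_iw * D_iw / D_dw
EC_dw = 5 * 220 / 103
EC_dw = 1100 / 103

10.6796 dS/m


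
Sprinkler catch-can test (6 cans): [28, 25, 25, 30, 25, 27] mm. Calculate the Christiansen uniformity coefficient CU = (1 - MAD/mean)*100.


mean = 26.666667 mm
MAD = 1.666667 mm
CU = (1 - 1.666667/26.666667)*100

93.7500 %


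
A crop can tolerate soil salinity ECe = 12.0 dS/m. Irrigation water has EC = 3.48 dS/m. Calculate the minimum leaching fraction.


LR = ECiw / (5*ECe - ECiw)
LR = 3.48 / (5*12.0 - 3.48)
LR = 3.48 / 56.5200

0.0616


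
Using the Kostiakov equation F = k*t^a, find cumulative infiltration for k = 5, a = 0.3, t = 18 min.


F = k * t^a = 5 * 18^0.3
F = 5 * 2.380026

11.9001 mm


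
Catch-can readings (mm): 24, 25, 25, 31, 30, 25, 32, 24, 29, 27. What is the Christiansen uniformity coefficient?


mean = 27.200000 mm
MAD = 2.640000 mm
CU = (1 - 2.640000/27.200000)*100

90.2941 %


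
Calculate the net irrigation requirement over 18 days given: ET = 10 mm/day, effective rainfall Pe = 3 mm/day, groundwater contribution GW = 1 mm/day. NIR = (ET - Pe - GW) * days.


Daily deficit = ET - Pe - GW = 10 - 3 - 1 = 6 mm/day
NIR = 6 * 18 = 108 mm

108.0000 mm


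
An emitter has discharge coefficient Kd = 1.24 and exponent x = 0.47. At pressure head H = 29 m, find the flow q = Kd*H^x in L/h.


q = Kd * H^x = 1.24 * 29^0.47 = 1.24 * 4.867736

6.0360 L/h


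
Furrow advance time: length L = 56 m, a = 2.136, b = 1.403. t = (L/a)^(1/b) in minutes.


t = (L/a)^(1/b)
t = (56/2.136)^(1/1.403)
t = 26.217228^(1/1.403)

10.2591 min


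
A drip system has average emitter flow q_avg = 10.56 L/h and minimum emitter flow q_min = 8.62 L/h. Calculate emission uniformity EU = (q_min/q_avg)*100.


EU = (q_min/q_avg)*100 = (8.62/10.56)*100 = 81.6288%

81.6288 %


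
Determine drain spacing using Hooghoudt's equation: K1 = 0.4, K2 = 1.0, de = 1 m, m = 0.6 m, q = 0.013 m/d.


S^2 = 8*K2*de*m/q + 4*K1*m^2/q
S^2 = 8*1.0*1*0.6/0.013 + 4*0.4*0.6^2/0.013
S = sqrt(413.5385)

20.3356 m


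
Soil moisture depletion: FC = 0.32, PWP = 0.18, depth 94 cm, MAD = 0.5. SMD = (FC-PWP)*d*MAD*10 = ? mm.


SMD = (FC - PWP) * d * MAD * 10
SMD = (0.32 - 0.18) * 94 * 0.5 * 10
SMD = 0.1400 * 94 * 0.5 * 10

65.8000 mm


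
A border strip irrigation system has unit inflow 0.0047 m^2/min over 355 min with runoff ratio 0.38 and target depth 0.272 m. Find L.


L = q*t/((1+r)*Z)
L = 0.0047*355/((1+0.38)*0.272)
L = 1.6685/0.37536

4.4451 m


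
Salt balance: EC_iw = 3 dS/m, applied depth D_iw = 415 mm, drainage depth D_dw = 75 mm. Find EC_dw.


EC_dw = EC_iw * D_iw / D_dw
EC_dw = 3 * 415 / 75
EC_dw = 1245 / 75

16.6000 dS/m


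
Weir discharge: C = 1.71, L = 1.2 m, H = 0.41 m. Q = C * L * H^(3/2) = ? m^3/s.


Q = C * L * H^(3/2) = 1.71 * 1.2 * 0.41^1.5 = 1.71 * 1.2 * 0.262528

0.5387 m^3/s


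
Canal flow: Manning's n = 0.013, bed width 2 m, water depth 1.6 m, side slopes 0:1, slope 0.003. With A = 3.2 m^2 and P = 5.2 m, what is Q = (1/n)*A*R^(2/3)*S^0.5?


R = A/P = 3.2/5.2 = 0.615385
Q = (1/0.013) * 3.2 * 0.615385^(2/3) * 0.003^0.5

9.7544 m^3/s


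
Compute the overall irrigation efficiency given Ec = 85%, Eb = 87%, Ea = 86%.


Ec = 0.85, Eb = 0.87, Ea = 0.86
E = 0.85 * 0.87 * 0.86 * 100 = 63.5970%

63.5970 %


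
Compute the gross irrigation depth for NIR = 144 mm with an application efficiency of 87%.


Ea = 87% = 0.87
GID = NIR / Ea = 144 / 0.87 = 165.5172 mm

165.5172 mm


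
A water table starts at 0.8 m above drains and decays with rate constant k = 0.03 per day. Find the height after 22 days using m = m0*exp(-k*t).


m = m0 * exp(-k*t)
m = 0.8 * exp(-0.03 * 22)
m = 0.8 * exp(-0.6600)

0.4135 m


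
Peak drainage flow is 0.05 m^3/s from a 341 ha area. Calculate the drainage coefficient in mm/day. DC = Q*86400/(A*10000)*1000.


DC = Q * 86400 / (A * 10000) * 1000
DC = 0.05 * 86400 / (341 * 10000) * 1000
DC = 4320000.0000 / 3410000

1.2669 mm/day


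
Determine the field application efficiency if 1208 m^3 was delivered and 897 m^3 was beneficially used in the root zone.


Ea = V_root / V_field * 100 = 897 / 1208 * 100 = 74.2550%

74.2550 %


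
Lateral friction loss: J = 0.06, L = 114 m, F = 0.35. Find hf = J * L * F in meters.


hf = J * L * F = 0.06 * 114 * 0.35 = 2.3940 m

2.3940 m


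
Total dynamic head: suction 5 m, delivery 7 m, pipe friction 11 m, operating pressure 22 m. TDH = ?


TDH = Hs + Hd + hf + Hp = 5 + 7 + 11 + 22 = 45

45 m


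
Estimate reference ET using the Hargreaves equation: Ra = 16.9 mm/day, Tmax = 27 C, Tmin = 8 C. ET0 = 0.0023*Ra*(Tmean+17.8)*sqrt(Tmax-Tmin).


Tmean = (Tmax + Tmin)/2 = (27 + 8)/2 = 17.5
ET0 = 0.0023 * 16.9 * (17.5 + 17.8) * sqrt(27 - 8)
ET0 = 0.0023 * 16.9 * 35.3 * 4.358899

5.9809 mm/day


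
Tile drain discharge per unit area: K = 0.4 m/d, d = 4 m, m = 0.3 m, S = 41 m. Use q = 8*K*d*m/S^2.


q = 8*K*d*m/S^2
q = 8*0.4*4*0.3/41^2
q = 3.8400 / 1681

0.0023 m/d


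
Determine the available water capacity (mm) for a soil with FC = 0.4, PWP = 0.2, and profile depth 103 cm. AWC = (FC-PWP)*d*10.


AWC = (FC - PWP) * d * 10
AWC = (0.4 - 0.2) * 103 * 10
AWC = 0.2000 * 103 * 10

206.0000 mm


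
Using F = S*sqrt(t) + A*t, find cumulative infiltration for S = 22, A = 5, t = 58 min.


F = S*sqrt(t) + A*t
F = 22*sqrt(58) + 5*58
F = 22*7.615773 + 290

457.5470 mm


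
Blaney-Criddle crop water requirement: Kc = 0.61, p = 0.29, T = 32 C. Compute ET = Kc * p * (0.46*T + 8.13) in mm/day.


ET = Kc * p * (0.46*T + 8.13)
ET = 0.61 * 0.29 * (0.46*32 + 8.13)
ET = 0.61 * 0.29 * 22.8500

4.0422 mm/day


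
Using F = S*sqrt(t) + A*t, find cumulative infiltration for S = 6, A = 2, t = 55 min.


F = S*sqrt(t) + A*t
F = 6*sqrt(55) + 2*55
F = 6*7.416198 + 110

154.4972 mm


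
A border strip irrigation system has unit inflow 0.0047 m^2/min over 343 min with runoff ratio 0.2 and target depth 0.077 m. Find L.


L = q*t/((1+r)*Z)
L = 0.0047*343/((1+0.2)*0.077)
L = 1.6121/0.0924

17.4470 m


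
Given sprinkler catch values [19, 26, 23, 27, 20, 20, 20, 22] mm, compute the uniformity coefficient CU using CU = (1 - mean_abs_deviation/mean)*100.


mean = 22.125000 mm
MAD = 2.406250 mm
CU = (1 - 2.406250/22.125000)*100

89.1243 %


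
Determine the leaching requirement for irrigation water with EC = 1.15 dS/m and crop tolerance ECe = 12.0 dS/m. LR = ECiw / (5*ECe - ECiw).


LR = ECiw / (5*ECe - ECiw)
LR = 1.15 / (5*12.0 - 1.15)
LR = 1.15 / 58.8500

0.0195


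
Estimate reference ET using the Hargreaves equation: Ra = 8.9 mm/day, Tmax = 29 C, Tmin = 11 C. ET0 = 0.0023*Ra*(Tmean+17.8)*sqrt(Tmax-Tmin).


Tmean = (Tmax + Tmin)/2 = (29 + 11)/2 = 20.0
ET0 = 0.0023 * 8.9 * (20.0 + 17.8) * sqrt(29 - 11)
ET0 = 0.0023 * 8.9 * 37.8 * 4.242641

3.2828 mm/day
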